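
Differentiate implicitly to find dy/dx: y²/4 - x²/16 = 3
Apply d/dx to both sides, remembering that y depends on x. Each occurrence of y therefore brings in a y' = dy/dx via the chain rule.

With F(x, y) equal to the left-hand side minus the right, differentiate F term by term:
  d/dx[-x^2/16] = -x/8
  d/dx[y^2/4] = y·y'/2
  d/dx[-3] = 0
Adding these up, d/dx[F] = 0 becomes
  (-x/8) + (y/2)·y' = 0,
so isolating y',
  dy/dx = -(-x/8)/(y/2) = x/(4y)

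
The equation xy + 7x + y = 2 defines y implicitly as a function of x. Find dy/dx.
Apply d/dx to both sides, remembering that y depends on x. Each occurrence of y therefore brings in a y' = dy/dx via the chain rule.

With F(x, y) equal to the left-hand side minus the right, differentiate F term by term:
  d/dx[xy] = x·y' + y
  d/dx[7x] = 7
  d/dx[y] = y'
  d/dx[-2] = 0
Adding these up, d/dx[F] = 0 becomes
  (y + 7) + (x + 1)·y' = 0,
so isolating y',
  dy/dx = -(y + 7)/(x + 1) = (-y - 7)/(x + 1)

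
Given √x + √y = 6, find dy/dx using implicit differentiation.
Apply d/dx to both sides, remembering that y depends on x. Each occurrence of y therefore brings in a y' = dy/dx via the chain rule.

With F(x, y) equal to the left-hand side minus the right, differentiate F term by term:
  d/dx[√(x)] = 1/(2√(x))
  d/dx[√(y)] = y'/(2√(y))
  d/dx[-6] = 0
Adding these up, d/dx[F] = 0 becomes
  (1/(2√(x))) + (1/(2√(y)))·y' = 0,
so isolating y',
  dy/dx = -(1/(2√(x)))/(1/(2√(y))) = -√(y)/√(x)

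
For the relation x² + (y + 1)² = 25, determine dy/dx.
Take d/dx of both sides. Since y is implicitly a function of x, the chain rule attaches a y' = dy/dx factor whenever we differentiate through y.

Set F(x, y) = (left side) − (right side), so the curve is F = 0. Differentiating each term of F:
  d/dx[x^2] = 2x
  d/dx[(y + 1)^2] = 2·y'(y + 1)
  d/dx[-25] = 0

Collecting, the y'-free part is the partial derivative in x and the y' coefficient is the partial derivative in y:
  ∂F/∂x = 2x
  ∂F/∂y = 2y + 2

so d/dx[F(x, y(x))] = ∂F/∂x + (∂F/∂y)·y' = 0. Rearranging,
  dy/dx = -(∂F/∂x)/(∂F/∂y) = -(2x)/(2y + 2) = -x/(y + 1)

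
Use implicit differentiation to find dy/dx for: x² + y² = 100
Differentiate the relation implicitly: treat y = y(x) and apply the chain rule, so every y-derivative picks up a y' = dy/dx factor.

With everything moved to the left-hand side, differentiate term by term:
  d/dx[x^2] = 2x
  d/dx[y^2] = 2y·y'
  d/dx[-100] = 0

Separating the contributions that come from x directly and those that come through y:
  without y':      2x
  multiplying y':  2y

so (2x) + (2y)·y' = 0, and therefore
  dy/dx = -(2x)/(2y) = -x/y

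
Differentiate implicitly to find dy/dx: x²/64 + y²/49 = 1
Take d/dx of both sides. Since y is implicitly a function of x, the chain rule attaches a y' = dy/dx factor whenever we differentiate through y.

Set F(x, y) = (left side) − (right side), so the curve is F = 0. Differentiating each term of F:
  d/dx[x^2/64] = x/32
  d/dx[y^2/49] = 2y·y'/49
  d/dx[-1] = 0

Collecting, the y'-free part is the partial derivative in x and the y' coefficient is the partial derivative in y:
  ∂F/∂x = x/32
  ∂F/∂y = 2y/49

so d/dx[F(x, y(x))] = ∂F/∂x + (∂F/∂y)·y' = 0. Rearranging,
  dy/dx = -(∂F/∂x)/(∂F/∂y) = -(x/32)/(2y/49) = -49x/(64y)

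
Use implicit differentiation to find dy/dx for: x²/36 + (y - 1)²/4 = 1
Take d/dx of both sides. Since y is implicitly a function of x, the chain rule attaches a y' = dy/dx factor whenever we differentiate through y.

Set F(x, y) = (left side) − (right side), so the curve is F = 0. Differentiating each term of F:
  d/dx[x^2/36] = x/18
  d/dx[(y - 1)^2/4] = y'(y - 1)/2
  d/dx[-1] = 0

Collecting, the y'-free part is the partial derivative in x and the y' coefficient is the partial derivative in y:
  ∂F/∂x = x/18
  ∂F/∂y = y/2 - 1/2

so d/dx[F(x, y(x))] = ∂F/∂x + (∂F/∂y)·y' = 0. Rearranging,
  dy/dx = -(∂F/∂x)/(∂F/∂y) = -(x/18)/(y/2 - 1/2)
        = -(x/18)/((y - 1)/2) = -x/(9y - 9)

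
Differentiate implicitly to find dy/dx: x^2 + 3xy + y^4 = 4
Differentiate both sides with respect to x, treating y as y(x). By the chain rule, any term containing y contributes a factor of y' = dy/dx when we differentiate it.

Move every term to one side and write the relation as F(x, y) = 0. Term by term,
  d/dx[x^2] = 2x
  d/dx[3xy] = 3x·y' + 3y
  d/dx[y^4] = 4y^3·y'
  d/dx[-4] = 0

The pieces without y' make up ∂F/∂x and the coefficient of y' is ∂F/∂y:
  ∂F/∂x = 2x + 3y,
  ∂F/∂y = 3x + 4y^3.

Since d/dx[F] = ∂F/∂x + (∂F/∂y)·y' = 0, solve for y':
  (∂F/∂y)·y' = -∂F/∂x
  dy/dx = -(∂F/∂x)/(∂F/∂y) = -(2x + 3y)/(3x + 4y^3) = (-2x - 3y)/(3x + 4y^3)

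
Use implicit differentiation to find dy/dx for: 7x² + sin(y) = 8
Differentiate both sides with respect to x, treating y as y(x). By the chain rule, any term containing y contributes a factor of y' = dy/dx when we differentiate it.

Move every term to one side and write the relation as F(x, y) = 0. Term by term,
  d/dx[7x^2] = 14x
  d/dx[sin(y)] = y'·cos(y)
  d/dx[-8] = 0

The pieces without y' make up ∂F/∂x and the coefficient of y' is ∂F/∂y:
  ∂F/∂x = 14x,
  ∂F/∂y = cos(y).

Since d/dx[F] = ∂F/∂x + (∂F/∂y)·y' = 0, solve for y':
  (∂F/∂y)·y' = -∂F/∂x
  dy/dx = -(∂F/∂x)/(∂F/∂y) = -(14x)/(cos(y)) = -14x/cos(y)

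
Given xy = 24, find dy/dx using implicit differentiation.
Apply d/dx to both sides, remembering that y depends on x. Each occurrence of y therefore brings in a y' = dy/dx via the chain rule.

With F(x, y) equal to the left-hand side minus the right, differentiate F term by term:
  d/dx[xy] = x·y' + y
  d/dx[-24] = 0
Adding these up, d/dx[F] = 0 becomes
  (y) + (x)·y' = 0,
so isolating y',
  dy/dx = -(y)/(x) = -y/x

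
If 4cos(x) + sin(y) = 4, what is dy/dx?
Differentiate both sides with respect to x, treating y as y(x). By the chain rule, any term containing y contributes a factor of y' = dy/dx when we differentiate it.

Move every term to one side and write the relation as F(x, y) = 0. Term by term,
  d/dx[sin(y)] = y'·cos(y)
  d/dx[4cos(x)] = -4sin(x)
  d/dx[-4] = 0

The pieces without y' make up ∂F/∂x and the coefficient of y' is ∂F/∂y:
  ∂F/∂x = -4sin(x),
  ∂F/∂y = cos(y).

Since d/dx[F] = ∂F/∂x + (∂F/∂y)·y' = 0, solve for y':
  (∂F/∂y)·y' = -∂F/∂x
  dy/dx = -(∂F/∂x)/(∂F/∂y) = -(-4sin(x))/(cos(y)) = 4sin(x)/cos(y)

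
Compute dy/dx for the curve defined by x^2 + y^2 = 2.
Apply d/dx to both sides, remembering that y depends on x. Each occurrence of y therefore brings in a y' = dy/dx via the chain rule.

With F(x, y) equal to the left-hand side minus the right, differentiate F term by term:
  d/dx[x^2] = 2x
  d/dx[y^2] = 2y·y'
  d/dx[-2] = 0
Adding these up, d/dx[F] = 0 becomes
  (2x) + (2y)·y' = 0,
so isolating y',
  dy/dx = -(2x)/(2y) = -x/y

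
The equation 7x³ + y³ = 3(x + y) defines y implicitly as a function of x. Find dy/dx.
Apply d/dx to both sides, remembering that y depends on x. Each occurrence of y therefore brings in a y' = dy/dx via the chain rule.

With F(x, y) equal to the left-hand side minus the right, differentiate F term by term:
  d/dx[7x^3] = 21x^2
  d/dx[-3x] = -3
  d/dx[y^3] = 3y^2·y'
  d/dx[-3y] = -3·y'
Adding these up, d/dx[F] = 0 becomes
  (21x^2 - 3) + (3y^2 - 3)·y' = 0,
so isolating y',
  dy/dx = -(21x^2 - 3)/(3y^2 - 3) = (1 - 7x^2)/(y^2 - 1)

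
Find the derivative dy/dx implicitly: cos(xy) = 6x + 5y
Differentiate the relation implicitly: treat y = y(x) and apply the chain rule, so every y-derivative picks up a y' = dy/dx factor.

With everything moved to the left-hand side, differentiate term by term:
  d/dx[-6x] = -6
  d/dx[-5y] = -5·y'
  d/dx[cos(xy)] = -(x·y' + y)·sin(xy)

Separating the contributions that come from x directly and those that come through y:
  without y':      -y·sin(xy) - 6
  multiplying y':  -x·sin(xy) - 5

so (-y·sin(xy) - 6) + (-x·sin(xy) - 5)·y' = 0, and therefore
  dy/dx = -(-y·sin(xy) - 6)/(-x·sin(xy) - 5) = -(y·sin(xy) + 6)/(x·sin(xy) + 5)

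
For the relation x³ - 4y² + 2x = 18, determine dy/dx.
Take d/dx of both sides. Since y is implicitly a function of x, the chain rule attaches a y' = dy/dx factor whenever we differentiate through y.

Set F(x, y) = (left side) − (right side), so the curve is F = 0. Differentiating each term of F:
  d/dx[x^3] = 3x^2
  d/dx[2x] = 2
  d/dx[-4y^2] = -8y·y'
  d/dx[-18] = 0

Collecting, the y'-free part is the partial derivative in x and the y' coefficient is the partial derivative in y:
  ∂F/∂x = 3x^2 + 2
  ∂F/∂y = -8y

so d/dx[F(x, y(x))] = ∂F/∂x + (∂F/∂y)·y' = 0. Rearranging,
  dy/dx = -(∂F/∂x)/(∂F/∂y) = -(3x^2 + 2)/(-8y) = (3x^2 + 2)/(8y)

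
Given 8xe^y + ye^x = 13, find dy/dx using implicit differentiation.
Differentiate both sides with respect to x, treating y as y(x). By the chain rule, any term containing y contributes a factor of y' = dy/dx when we differentiate it.

Move every term to one side and write the relation as F(x, y) = 0. Term by term,
  d/dx[8x·e^(y)] = 8x·y'·e^(y) + 8e^(y)
  d/dx[y·e^(x)] = y·e^(x) + y'·e^(x)
  d/dx[-13] = 0

The pieces without y' make up ∂F/∂x and the coefficient of y' is ∂F/∂y:
  ∂F/∂x = y·e^(x) + 8e^(y),
  ∂F/∂y = 8x·e^(y) + e^(x).

Since d/dx[F] = ∂F/∂x + (∂F/∂y)·y' = 0, solve for y':
  (∂F/∂y)·y' = -∂F/∂x
  dy/dx = -(∂F/∂x)/(∂F/∂y) = -(y·e^(x) + 8e^(y))/(8x·e^(y) + e^(x)) = (-y·e^(x) - 8e^(y))/(8x·e^(y) + e^(x))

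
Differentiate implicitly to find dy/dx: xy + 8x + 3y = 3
Differentiate both sides with respect to x, treating y as y(x). By the chain rule, any term containing y contributes a factor of y' = dy/dx when we differentiate it.

Move every term to one side and write the relation as F(x, y) = 0. Term by term,
  d/dx[xy] = x·y' + y
  d/dx[8x] = 8
  d/dx[3y] = 3·y'
  d/dx[-3] = 0

The pieces without y' make up ∂F/∂x and the coefficient of y' is ∂F/∂y:
  ∂F/∂x = y + 8,
  ∂F/∂y = x + 3.

Since d/dx[F] = ∂F/∂x + (∂F/∂y)·y' = 0, solve for y':
  (∂F/∂y)·y' = -∂F/∂x
  dy/dx = -(∂F/∂x)/(∂F/∂y) = -(y + 8)/(x + 3) = (-y - 8)/(x + 3)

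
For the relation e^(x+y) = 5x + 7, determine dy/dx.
Take d/dx of both sides. Since y is implicitly a function of x, the chain rule attaches a y' = dy/dx factor whenever we differentiate through y.

Set F(x, y) = (left side) − (right side), so the curve is F = 0. Differentiating each term of F:
  d/dx[-5x] = -5
  d/dx[e^(x + y)] = (y' + 1)·e^(x + y)
  d/dx[-7] = 0

Collecting, the y'-free part is the partial derivative in x and the y' coefficient is the partial derivative in y:
  ∂F/∂x = e^(x + y) - 5
  ∂F/∂y = e^(x + y)

so d/dx[F(x, y(x))] = ∂F/∂x + (∂F/∂y)·y' = 0. Rearranging,
  dy/dx = -(∂F/∂x)/(∂F/∂y) = -(e^(x + y) - 5)/(e^(x + y)) = 5e^(-x - y) - 1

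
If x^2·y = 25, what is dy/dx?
Differentiate the relation implicitly: treat y = y(x) and apply the chain rule, so every y-derivative picks up a y' = dy/dx factor.

With everything moved to the left-hand side, differentiate term by term:
  d/dx[x^2y] = x^2·y' + 2xy
  d/dx[-25] = 0

Separating the contributions that come from x directly and those that come through y:
  without y':      2xy
  multiplying y':  x^2

so (2xy) + (x^2)·y' = 0, and therefore
  dy/dx = -(2xy)/(x^2) = -2y/x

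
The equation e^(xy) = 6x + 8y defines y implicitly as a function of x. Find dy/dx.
Apply d/dx to both sides, remembering that y depends on x. Each occurrence of y therefore brings in a y' = dy/dx via the chain rule.

With F(x, y) equal to the left-hand side minus the right, differentiate F term by term:
  d/dx[-6x] = -6
  d/dx[-8y] = -8·y'
  d/dx[e^(xy)] = (x·y' + y)·e^(xy)
Adding these up, d/dx[F] = 0 becomes
  (y·e^(xy) - 6) + (x·e^(xy) - 8)·y' = 0,
so isolating y',
  dy/dx = -(y·e^(xy) - 6)/(x·e^(xy) - 8) = (-y·e^(xy) + 6)/(x·e^(xy) - 8)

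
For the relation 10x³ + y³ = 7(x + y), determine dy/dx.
Take d/dx of both sides. Since y is implicitly a function of x, the chain rule attaches a y' = dy/dx factor whenever we differentiate through y.

Set F(x, y) = (left side) − (right side), so the curve is F = 0. Differentiating each term of F:
  d/dx[10x^3] = 30x^2
  d/dx[-7x] = -7
  d/dx[y^3] = 3y^2·y'
  d/dx[-7y] = -7·y'

Collecting, the y'-free part is the partial derivative in x and the y' coefficient is the partial derivative in y:
  ∂F/∂x = 30x^2 - 7
  ∂F/∂y = 3y^2 - 7

so d/dx[F(x, y(x))] = ∂F/∂x + (∂F/∂y)·y' = 0. Rearranging,
  dy/dx = -(∂F/∂x)/(∂F/∂y) = -(30x^2 - 7)/(3y^2 - 7) = (7 - 30x^2)/(3y^2 - 7)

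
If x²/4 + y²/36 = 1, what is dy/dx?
Differentiate both sides with respect to x, treating y as y(x). By the chain rule, any term containing y contributes a factor of y' = dy/dx when we differentiate it.

Move every term to one side and write the relation as F(x, y) = 0. Term by term,
  d/dx[x^2/4] = x/2
  d/dx[y^2/36] = y·y'/18
  d/dx[-1] = 0

The pieces without y' make up ∂F/∂x and the coefficient of y' is ∂F/∂y:
  ∂F/∂x = x/2,
  ∂F/∂y = y/18.

Since d/dx[F] = ∂F/∂x + (∂F/∂y)·y' = 0, solve for y':
  (∂F/∂y)·y' = -∂F/∂x
  dy/dx = -(∂F/∂x)/(∂F/∂y) = -(x/2)/(y/18) = -9x/y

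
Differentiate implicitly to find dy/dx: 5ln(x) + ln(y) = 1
Apply d/dx to both sides, remembering that y depends on x. Each occurrence of y therefore brings in a y' = dy/dx via the chain rule.

With F(x, y) equal to the left-hand side minus the right, differentiate F term by term:
  d/dx[5ln(x)] = 5/x
  d/dx[ln(y)] = y'/y
  d/dx[-1] = 0
Adding these up, d/dx[F] = 0 becomes
  (5/x) + (1/y)·y' = 0,
so isolating y',
  dy/dx = -(5/x)/(1/y) = -5y/x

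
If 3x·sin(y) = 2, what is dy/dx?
Differentiate the relation implicitly: treat y = y(x) and apply the chain rule, so every y-derivative picks up a y' = dy/dx factor.

With everything moved to the left-hand side, differentiate term by term:
  d/dx[3x·sin(y)] = 3x·y'·cos(y) + 3sin(y)
  d/dx[-2] = 0

Separating the contributions that come from x directly and those that come through y:
  without y':      3sin(y)
  multiplying y':  3x·cos(y)

so (3sin(y)) + (3x·cos(y))·y' = 0, and therefore
  dy/dx = -(3sin(y))/(3x·cos(y)) = -tan(y)/x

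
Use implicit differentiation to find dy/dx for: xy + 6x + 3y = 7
Apply d/dx to both sides, remembering that y depends on x. Each occurrence of y therefore brings in a y' = dy/dx via the chain rule.

With F(x, y) equal to the left-hand side minus the right, differentiate F term by term:
  d/dx[xy] = x·y' + y
  d/dx[6x] = 6
  d/dx[3y] = 3·y'
  d/dx[-7] = 0
Adding these up, d/dx[F] = 0 becomes
  (y + 6) + (x + 3)·y' = 0,
so isolating y',
  dy/dx = -(y + 6)/(x + 3) = (-y - 6)/(x + 3)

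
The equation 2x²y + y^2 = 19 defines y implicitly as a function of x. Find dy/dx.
Take d/dx of both sides. Since y is implicitly a function of x, the chain rule attaches a y' = dy/dx factor whenever we differentiate through y.

Set F(x, y) = (left side) − (right side), so the curve is F = 0. Differentiating each term of F:
  d/dx[2x^2y] = 2x^2·y' + 4xy
  d/dx[y^2] = 2y·y'
  d/dx[-19] = 0

Collecting, the y'-free part is the partial derivative in x and the y' coefficient is the partial derivative in y:
  ∂F/∂x = 4xy
  ∂F/∂y = 2x^2 + 2y

so d/dx[F(x, y(x))] = ∂F/∂x + (∂F/∂y)·y' = 0. Rearranging,
  dy/dx = -(∂F/∂x)/(∂F/∂y) = -(4xy)/(2x^2 + 2y) = -2xy/(x^2 + y)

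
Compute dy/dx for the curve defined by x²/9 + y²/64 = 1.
Differentiate the relation implicitly: treat y = y(x) and apply the chain rule, so every y-derivative picks up a y' = dy/dx factor.

With everything moved to the left-hand side, differentiate term by term:
  d/dx[x^2/9] = 2x/9
  d/dx[y^2/64] = y·y'/32
  d/dx[-1] = 0

Separating the contributions that come from x directly and those that come through y:
  without y':      2x/9
  multiplying y':  y/32

so (2x/9) + (y/32)·y' = 0, and therefore
  dy/dx = -(2x/9)/(y/32) = -64x/(9y)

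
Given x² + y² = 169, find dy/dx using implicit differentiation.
Differentiate the relation implicitly: treat y = y(x) and apply the chain rule, so every y-derivative picks up a y' = dy/dx factor.

With everything moved to the left-hand side, differentiate term by term:
  d/dx[x^2] = 2x
  d/dx[y^2] = 2y·y'
  d/dx[-169] = 0

Separating the contributions that come from x directly and those that come through y:
  without y':      2x
  multiplying y':  2y

so (2x) + (2y)·y' = 0, and therefore
  dy/dx = -(2x)/(2y) = -x/y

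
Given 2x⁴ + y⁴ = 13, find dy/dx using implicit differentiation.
Take d/dx of both sides. Since y is implicitly a function of x, the chain rule attaches a y' = dy/dx factor whenever we differentiate through y.

Set F(x, y) = (left side) − (right side), so the curve is F = 0. Differentiating each term of F:
  d/dx[2x^4] = 8x^3
  d/dx[y^4] = 4y^3·y'
  d/dx[-13] = 0

Collecting, the y'-free part is the partial derivative in x and the y' coefficient is the partial derivative in y:
  ∂F/∂x = 8x^3
  ∂F/∂y = 4y^3

so d/dx[F(x, y(x))] = ∂F/∂x + (∂F/∂y)·y' = 0. Rearranging,
  dy/dx = -(∂F/∂x)/(∂F/∂y) = -(8x^3)/(4y^3) = -2x^3/y^3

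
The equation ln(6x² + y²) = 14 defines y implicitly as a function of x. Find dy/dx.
Differentiate the relation implicitly: treat y = y(x) and apply the chain rule, so every y-derivative picks up a y' = dy/dx factor.

With everything moved to the left-hand side, differentiate term by term:
  d/dx[ln(6x^2 + y^2)] = (12x + 2y·y')/(6x^2 + y^2)
  d/dx[-14] = 0

Separating the contributions that come from x directly and those that come through y:
  without y':      12x/(6x^2 + y^2)
  multiplying y':  2y/(6x^2 + y^2)

so (12x/(6x^2 + y^2)) + (2y/(6x^2 + y^2))·y' = 0, and therefore
  dy/dx = -(12x/(6x^2 + y^2))/(2y/(6x^2 + y^2)) = -6x/y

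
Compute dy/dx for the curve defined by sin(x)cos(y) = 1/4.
Differentiate the relation implicitly: treat y = y(x) and apply the chain rule, so every y-derivative picks up a y' = dy/dx factor.

With everything moved to the left-hand side, differentiate term by term:
  d/dx[sin(x)·cos(y)] = -y'·sin(x)·sin(y) + cos(x)·cos(y)
  d/dx[-1/4] = 0

Separating the contributions that come from x directly and those that come through y:
  without y':      cos(x)·cos(y)
  multiplying y':  -sin(x)·sin(y)

so (cos(x)·cos(y)) + (-sin(x)·sin(y))·y' = 0, and therefore
  dy/dx = -(cos(x)·cos(y))/(-sin(x)·sin(y)) = 1/(tan(x)·tan(y))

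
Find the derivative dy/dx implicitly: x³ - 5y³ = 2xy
Differentiate both sides with respect to x, treating y as y(x). By the chain rule, any term containing y contributes a factor of y' = dy/dx when we differentiate it.

Move every term to one side and write the relation as F(x, y) = 0. Term by term,
  d/dx[x^3] = 3x^2
  d/dx[-2xy] = -2x·y' - 2y
  d/dx[-5y^3] = -15y^2·y'

The pieces without y' make up ∂F/∂x and the coefficient of y' is ∂F/∂y:
  ∂F/∂x = 3x^2 - 2y,
  ∂F/∂y = -2x - 15y^2.

Since d/dx[F] = ∂F/∂x + (∂F/∂y)·y' = 0, solve for y':
  (∂F/∂y)·y' = -∂F/∂x
  dy/dx = -(∂F/∂x)/(∂F/∂y) = -(3x^2 - 2y)/(-2x - 15y^2) = (3x^2 - 2y)/(2x + 15y^2)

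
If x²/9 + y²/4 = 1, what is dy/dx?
Apply d/dx to both sides, remembering that y depends on x. Each occurrence of y therefore brings in a y' = dy/dx via the chain rule.

With F(x, y) equal to the left-hand side minus the right, differentiate F term by term:
  d/dx[x^2/9] = 2x/9
  d/dx[y^2/4] = y·y'/2
  d/dx[-1] = 0
Adding these up, d/dx[F] = 0 becomes
  (2x/9) + (y/2)·y' = 0,
so isolating y',
  dy/dx = -(2x/9)/(y/2) = -4x/(9y)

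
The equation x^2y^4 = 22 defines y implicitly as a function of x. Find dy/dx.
Differentiate the relation implicitly: treat y = y(x) and apply the chain rule, so every y-derivative picks up a y' = dy/dx factor.

With everything moved to the left-hand side, differentiate term by term:
  d/dx[x^2y^4] = 4x^2y^3·y' + 2xy^4
  d/dx[-22] = 0

Separating the contributions that come from x directly and those that come through y:
  without y':      2xy^4
  multiplying y':  4x^2y^3

so (2xy^4) + (4x^2y^3)·y' = 0, and therefore
  dy/dx = -(2xy^4)/(4x^2y^3) = -y/(2x)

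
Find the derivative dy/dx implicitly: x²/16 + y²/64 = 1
Apply d/dx to both sides, remembering that y depends on x. Each occurrence of y therefore brings in a y' = dy/dx via the chain rule.

With F(x, y) equal to the left-hand side minus the right, differentiate F term by term:
  d/dx[x^2/16] = x/8
  d/dx[y^2/64] = y·y'/32
  d/dx[-1] = 0
Adding these up, d/dx[F] = 0 becomes
  (x/8) + (y/32)·y' = 0,
so isolating y',
  dy/dx = -(x/8)/(y/32) = -4x/y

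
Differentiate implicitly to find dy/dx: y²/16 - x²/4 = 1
Differentiate both sides with respect to x, treating y as y(x). By the chain rule, any term containing y contributes a factor of y' = dy/dx when we differentiate it.

Move every term to one side and write the relation as F(x, y) = 0. Term by term,
  d/dx[-x^2/4] = -x/2
  d/dx[y^2/16] = y·y'/8
  d/dx[-1] = 0

The pieces without y' make up ∂F/∂x and the coefficient of y' is ∂F/∂y:
  ∂F/∂x = -x/2,
  ∂F/∂y = y/8.

Since d/dx[F] = ∂F/∂x + (∂F/∂y)·y' = 0, solve for y':
  (∂F/∂y)·y' = -∂F/∂x
  dy/dx = -(∂F/∂x)/(∂F/∂y) = -(-x/2)/(y/8) = 4x/y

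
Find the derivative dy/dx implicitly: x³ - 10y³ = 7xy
Differentiate the relation implicitly: treat y = y(x) and apply the chain rule, so every y-derivative picks up a y' = dy/dx factor.

With everything moved to the left-hand side, differentiate term by term:
  d/dx[x^3] = 3x^2
  d/dx[-7xy] = -7x·y' - 7y
  d/dx[-10y^3] = -30y^2·y'

Separating the contributions that come from x directly and those that come through y:
  without y':      3x^2 - 7y
  multiplying y':  -7x - 30y^2

so (3x^2 - 7y) + (-7x - 30y^2)·y' = 0, and therefore
  dy/dx = -(3x^2 - 7y)/(-7x - 30y^2) = (3x^2 - 7y)/(7x + 30y^2)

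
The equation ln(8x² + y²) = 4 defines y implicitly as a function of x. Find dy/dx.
Take d/dx of both sides. Since y is implicitly a function of x, the chain rule attaches a y' = dy/dx factor whenever we differentiate through y.

Set F(x, y) = (left side) − (right side), so the curve is F = 0. Differentiating each term of F:
  d/dx[ln(8x^2 + y^2)] = (16x + 2y·y')/(8x^2 + y^2)
  d/dx[-4] = 0

Collecting, the y'-free part is the partial derivative in x and the y' coefficient is the partial derivative in y:
  ∂F/∂x = 16x/(8x^2 + y^2)
  ∂F/∂y = 2y/(8x^2 + y^2)

so d/dx[F(x, y(x))] = ∂F/∂x + (∂F/∂y)·y' = 0. Rearranging,
  dy/dx = -(∂F/∂x)/(∂F/∂y) = -(16x/(8x^2 + y^2))/(2y/(8x^2 + y^2)) = -8x/y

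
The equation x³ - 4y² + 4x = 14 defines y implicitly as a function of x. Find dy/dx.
Take d/dx of both sides. Since y is implicitly a function of x, the chain rule attaches a y' = dy/dx factor whenever we differentiate through y.

Set F(x, y) = (left side) − (right side), so the curve is F = 0. Differentiating each term of F:
  d/dx[x^3] = 3x^2
  d/dx[4x] = 4
  d/dx[-4y^2] = -8y·y'
  d/dx[-14] = 0

Collecting, the y'-free part is the partial derivative in x and the y' coefficient is the partial derivative in y:
  ∂F/∂x = 3x^2 + 4
  ∂F/∂y = -8y

so d/dx[F(x, y(x))] = ∂F/∂x + (∂F/∂y)·y' = 0. Rearranging,
  dy/dx = -(∂F/∂x)/(∂F/∂y) = -(3x^2 + 4)/(-8y) = (3x^2 + 4)/(8y)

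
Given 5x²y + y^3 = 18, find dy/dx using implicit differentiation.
Differentiate the relation implicitly: treat y = y(x) and apply the chain rule, so every y-derivative picks up a y' = dy/dx factor.

With everything moved to the left-hand side, differentiate term by term:
  d/dx[5x^2y] = 5x^2·y' + 10xy
  d/dx[y^3] = 3y^2·y'
  d/dx[-18] = 0

Separating the contributions that come from x directly and those that come through y:
  without y':      10xy
  multiplying y':  5x^2 + 3y^2

so (10xy) + (5x^2 + 3y^2)·y' = 0, and therefore
  dy/dx = -(10xy)/(5x^2 + 3y^2) = -10xy/(5x^2 + 3y^2)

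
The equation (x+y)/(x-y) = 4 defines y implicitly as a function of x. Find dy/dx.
Apply d/dx to both sides, remembering that y depends on x. Each occurrence of y therefore brings in a y' = dy/dx via the chain rule.

With F(x, y) equal to the left-hand side minus the right, differentiate F term by term:
  d/dx[(x + y)/(x - y)] = (y' + 1)/(x - y) + (x + y)(y' - 1)/(x - y)^2
  d/dx[-4] = 0
Adding these up, d/dx[F] = 0 becomes
  (1/(x - y) - (x + y)/(x - y)^2) + (1/(x - y) + (x + y)/(x - y)^2)·y' = 0,
so isolating y',
  dy/dx = -(1/(x - y) - (x + y)/(x - y)^2)/(1/(x - y) + (x + y)/(x - y)^2)
        = -(-2y/(x - y)^2)/(2x/(x - y)^2) = y/x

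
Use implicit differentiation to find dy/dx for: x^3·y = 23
Apply d/dx to both sides, remembering that y depends on x. Each occurrence of y therefore brings in a y' = dy/dx via the chain rule.

With F(x, y) equal to the left-hand side minus the right, differentiate F term by term:
  d/dx[x^3y] = x^3·y' + 3x^2y
  d/dx[-23] = 0
Adding these up, d/dx[F] = 0 becomes
  (3x^2y) + (x^3)·y' = 0,
so isolating y',
  dy/dx = -(3x^2y)/(x^3) = -3y/x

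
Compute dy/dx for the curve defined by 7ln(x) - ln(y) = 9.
Take d/dx of both sides. Since y is implicitly a function of x, the chain rule attaches a y' = dy/dx factor whenever we differentiate through y.

Set F(x, y) = (left side) − (right side), so the curve is F = 0. Differentiating each term of F:
  d/dx[7ln(x)] = 7/x
  d/dx[-ln(y)] = -y'/y
  d/dx[-9] = 0

Collecting, the y'-free part is the partial derivative in x and the y' coefficient is the partial derivative in y:
  ∂F/∂x = 7/x
  ∂F/∂y = -1/y

so d/dx[F(x, y(x))] = ∂F/∂x + (∂F/∂y)·y' = 0. Rearranging,
  dy/dx = -(∂F/∂x)/(∂F/∂y) = -(7/x)/(-1/y) = 7y/x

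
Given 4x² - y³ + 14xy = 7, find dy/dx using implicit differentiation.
Take d/dx of both sides. Since y is implicitly a function of x, the chain rule attaches a y' = dy/dx factor whenever we differentiate through y.

Set F(x, y) = (left side) − (right side), so the curve is F = 0. Differentiating each term of F:
  d/dx[4x^2] = 8x
  d/dx[14xy] = 14x·y' + 14y
  d/dx[-y^3] = -3y^2·y'
  d/dx[-7] = 0

Collecting, the y'-free part is the partial derivative in x and the y' coefficient is the partial derivative in y:
  ∂F/∂x = 8x + 14y
  ∂F/∂y = 14x - 3y^2

so d/dx[F(x, y(x))] = ∂F/∂x + (∂F/∂y)·y' = 0. Rearranging,
  dy/dx = -(∂F/∂x)/(∂F/∂y) = -(8x + 14y)/(14x - 3y^2) = 2(-4x - 7y)/(14x - 3y^2)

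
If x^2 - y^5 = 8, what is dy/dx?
Take d/dx of both sides. Since y is implicitly a function of x, the chain rule attaches a y' = dy/dx factor whenever we differentiate through y.

Set F(x, y) = (left side) − (right side), so the curve is F = 0. Differentiating each term of F:
  d/dx[x^2] = 2x
  d/dx[-y^5] = -5y^4·y'
  d/dx[-8] = 0

Collecting, the y'-free part is the partial derivative in x and the y' coefficient is the partial derivative in y:
  ∂F/∂x = 2x
  ∂F/∂y = -5y^4

so d/dx[F(x, y(x))] = ∂F/∂x + (∂F/∂y)·y' = 0. Rearranging,
  dy/dx = -(∂F/∂x)/(∂F/∂y) = -(2x)/(-5y^4) = 2x/(5y^4)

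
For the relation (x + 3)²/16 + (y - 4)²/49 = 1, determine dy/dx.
Differentiate the relation implicitly: treat y = y(x) and apply the chain rule, so every y-derivative picks up a y' = dy/dx factor.

With everything moved to the left-hand side, differentiate term by term:
  d/dx[(x + 3)^2/16] = x/8 + 3/8
  d/dx[(y - 4)^2/49] = 2·y'(y - 4)/49
  d/dx[-1] = 0

Separating the contributions that come from x directly and those that come through y:
  without y':      x/8 + 3/8
  multiplying y':  2y/49 - 8/49

so (x/8 + 3/8) + (2y/49 - 8/49)·y' = 0, and therefore
  dy/dx = -(x/8 + 3/8)/(2y/49 - 8/49)
        = -((x + 3)/8)/(2(y - 4)/49) = 49(-x - 3)/(16(y - 4))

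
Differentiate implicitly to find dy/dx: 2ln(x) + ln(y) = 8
Take d/dx of both sides. Since y is implicitly a function of x, the chain rule attaches a y' = dy/dx factor whenever we differentiate through y.

Set F(x, y) = (left side) − (right side), so the curve is F = 0. Differentiating each term of F:
  d/dx[2ln(x)] = 2/x
  d/dx[ln(y)] = y'/y
  d/dx[-8] = 0

Collecting, the y'-free part is the partial derivative in x and the y' coefficient is the partial derivative in y:
  ∂F/∂x = 2/x
  ∂F/∂y = 1/y

so d/dx[F(x, y(x))] = ∂F/∂x + (∂F/∂y)·y' = 0. Rearranging,
  dy/dx = -(∂F/∂x)/(∂F/∂y) = -(2/x)/(1/y) = -2y/x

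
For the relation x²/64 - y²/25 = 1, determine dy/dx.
Apply d/dx to both sides, remembering that y depends on x. Each occurrence of y therefore brings in a y' = dy/dx via the chain rule.

With F(x, y) equal to the left-hand side minus the right, differentiate F term by term:
  d/dx[x^2/64] = x/32
  d/dx[-y^2/25] = -2y·y'/25
  d/dx[-1] = 0
Adding these up, d/dx[F] = 0 becomes
  (x/32) + (-2y/25)·y' = 0,
so isolating y',
  dy/dx = -(x/32)/(-2y/25) = 25x/(64y)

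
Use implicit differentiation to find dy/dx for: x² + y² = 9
Differentiate the relation implicitly: treat y = y(x) and apply the chain rule, so every y-derivative picks up a y' = dy/dx factor.

With everything moved to the left-hand side, differentiate term by term:
  d/dx[x^2] = 2x
  d/dx[y^2] = 2y·y'
  d/dx[-9] = 0

Separating the contributions that come from x directly and those that come through y:
  without y':      2x
  multiplying y':  2y

so (2x) + (2y)·y' = 0, and therefore
  dy/dx = -(2x)/(2y) = -x/y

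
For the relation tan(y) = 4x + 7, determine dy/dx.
Differentiate the relation implicitly: treat y = y(x) and apply the chain rule, so every y-derivative picks up a y' = dy/dx factor.

With everything moved to the left-hand side, differentiate term by term:
  d/dx[-4x] = -4
  d/dx[tan(y)] = y'(tan(y)^2 + 1)
  d/dx[-7] = 0

Separating the contributions that come from x directly and those that come through y:
  without y':      -4
  multiplying y':  tan(y)^2 + 1

so (-4) + (tan(y)^2 + 1)·y' = 0, and therefore
  dy/dx = -(-4)/(tan(y)^2 + 1) = 4cos(y)^2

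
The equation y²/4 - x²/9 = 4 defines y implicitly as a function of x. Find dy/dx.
Differentiate the relation implicitly: treat y = y(x) and apply the chain rule, so every y-derivative picks up a y' = dy/dx factor.

With everything moved to the left-hand side, differentiate term by term:
  d/dx[-x^2/9] = -2x/9
  d/dx[y^2/4] = y·y'/2
  d/dx[-4] = 0

Separating the contributions that come from x directly and those that come through y:
  without y':      -2x/9
  multiplying y':  y/2

so (-2x/9) + (y/2)·y' = 0, and therefore
  dy/dx = -(-2x/9)/(y/2) = 4x/(9y)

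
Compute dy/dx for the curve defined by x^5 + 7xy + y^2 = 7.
Differentiate both sides with respect to x, treating y as y(x). By the chain rule, any term containing y contributes a factor of y' = dy/dx when we differentiate it.

Move every term to one side and write the relation as F(x, y) = 0. Term by term,
  d/dx[x^5] = 5x^4
  d/dx[7xy] = 7x·y' + 7y
  d/dx[y^2] = 2y·y'
  d/dx[-7] = 0

The pieces without y' make up ∂F/∂x and the coefficient of y' is ∂F/∂y:
  ∂F/∂x = 5x^4 + 7y,
  ∂F/∂y = 7x + 2y.

Since d/dx[F] = ∂F/∂x + (∂F/∂y)·y' = 0, solve for y':
  (∂F/∂y)·y' = -∂F/∂x
  dy/dx = -(∂F/∂x)/(∂F/∂y) = -(5x^4 + 7y)/(7x + 2y) = (-5x^4 - 7y)/(7x + 2y)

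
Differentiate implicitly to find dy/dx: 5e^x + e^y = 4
Differentiate the relation implicitly: treat y = y(x) and apply the chain rule, so every y-derivative picks up a y' = dy/dx factor.

With everything moved to the left-hand side, differentiate term by term:
  d/dx[5e^(x)] = 5e^(x)
  d/dx[e^(y)] = y'·e^(y)
  d/dx[-4] = 0

Separating the contributions that come from x directly and those that come through y:
  without y':      5e^(x)
  multiplying y':  e^(y)

so (5e^(x)) + (e^(y))·y' = 0, and therefore
  dy/dx = -(5e^(x))/(e^(y)) = -5e^(x - y)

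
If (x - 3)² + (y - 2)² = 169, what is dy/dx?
Differentiate both sides with respect to x, treating y as y(x). By the chain rule, any term containing y contributes a factor of y' = dy/dx when we differentiate it.

Move every term to one side and write the relation as F(x, y) = 0. Term by term,
  d/dx[(x - 3)^2] = 2x - 6
  d/dx[(y - 2)^2] = 2·y'(y - 2)
  d/dx[-169] = 0

The pieces without y' make up ∂F/∂x and the coefficient of y' is ∂F/∂y:
  ∂F/∂x = 2x - 6,
  ∂F/∂y = 2y - 4.

Since d/dx[F] = ∂F/∂x + (∂F/∂y)·y' = 0, solve for y':
  (∂F/∂y)·y' = -∂F/∂x
  dy/dx = -(∂F/∂x)/(∂F/∂y) = -(2x - 6)/(2y - 4) = (3 - x)/(y - 2)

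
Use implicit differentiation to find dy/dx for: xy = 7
Apply d/dx to both sides, remembering that y depends on x. Each occurrence of y therefore brings in a y' = dy/dx via the chain rule.

With F(x, y) equal to the left-hand side minus the right, differentiate F term by term:
  d/dx[xy] = x·y' + y
  d/dx[-7] = 0
Adding these up, d/dx[F] = 0 becomes
  (y) + (x)·y' = 0,
so isolating y',
  dy/dx = -(y)/(x) = -y/x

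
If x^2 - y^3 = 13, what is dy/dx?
Differentiate the relation implicitly: treat y = y(x) and apply the chain rule, so every y-derivative picks up a y' = dy/dx factor.

With everything moved to the left-hand side, differentiate term by term:
  d/dx[x^2] = 2x
  d/dx[-y^3] = -3y^2·y'
  d/dx[-13] = 0

Separating the contributions that come from x directly and those that come through y:
  without y':      2x
  multiplying y':  -3y^2

so (2x) + (-3y^2)·y' = 0, and therefore
  dy/dx = -(2x)/(-3y^2) = 2x/(3y^2)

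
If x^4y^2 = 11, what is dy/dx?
Differentiate both sides with respect to x, treating y as y(x). By the chain rule, any term containing y contributes a factor of y' = dy/dx when we differentiate it.

Move every term to one side and write the relation as F(x, y) = 0. Term by term,
  d/dx[x^4y^2] = 2x^4y·y' + 4x^3y^2
  d/dx[-11] = 0

The pieces without y' make up ∂F/∂x and the coefficient of y' is ∂F/∂y:
  ∂F/∂x = 4x^3y^2,
  ∂F/∂y = 2x^4y.

Since d/dx[F] = ∂F/∂x + (∂F/∂y)·y' = 0, solve for y':
  (∂F/∂y)·y' = -∂F/∂x
  dy/dx = -(∂F/∂x)/(∂F/∂y) = -(4x^3y^2)/(2x^4y) = -2y/x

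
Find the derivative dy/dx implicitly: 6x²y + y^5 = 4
Take d/dx of both sides. Since y is implicitly a function of x, the chain rule attaches a y' = dy/dx factor whenever we differentiate through y.

Set F(x, y) = (left side) − (right side), so the curve is F = 0. Differentiating each term of F:
  d/dx[6x^2y] = 6x^2·y' + 12xy
  d/dx[y^5] = 5y^4·y'
  d/dx[-4] = 0

Collecting, the y'-free part is the partial derivative in x and the y' coefficient is the partial derivative in y:
  ∂F/∂x = 12xy
  ∂F/∂y = 6x^2 + 5y^4

so d/dx[F(x, y(x))] = ∂F/∂x + (∂F/∂y)·y' = 0. Rearranging,
  dy/dx = -(∂F/∂x)/(∂F/∂y) = -(12xy)/(6x^2 + 5y^4) = -12xy/(6x^2 + 5y^4)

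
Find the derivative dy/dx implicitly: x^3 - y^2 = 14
Apply d/dx to both sides, remembering that y depends on x. Each occurrence of y therefore brings in a y' = dy/dx via the chain rule.

With F(x, y) equal to the left-hand side minus the right, differentiate F term by term:
  d/dx[x^3] = 3x^2
  d/dx[-y^2] = -2y·y'
  d/dx[-14] = 0
Adding these up, d/dx[F] = 0 becomes
  (3x^2) + (-2y)·y' = 0,
so isolating y',
  dy/dx = -(3x^2)/(-2y) = 3x^2/(2y)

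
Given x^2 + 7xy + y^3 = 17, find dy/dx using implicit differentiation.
Differentiate both sides with respect to x, treating y as y(x). By the chain rule, any term containing y contributes a factor of y' = dy/dx when we differentiate it.

Move every term to one side and write the relation as F(x, y) = 0. Term by term,
  d/dx[x^2] = 2x
  d/dx[7xy] = 7x·y' + 7y
  d/dx[y^3] = 3y^2·y'
  d/dx[-17] = 0

The pieces without y' make up ∂F/∂x and the coefficient of y' is ∂F/∂y:
  ∂F/∂x = 2x + 7y,
  ∂F/∂y = 7x + 3y^2.

Since d/dx[F] = ∂F/∂x + (∂F/∂y)·y' = 0, solve for y':
  (∂F/∂y)·y' = -∂F/∂x
  dy/dx = -(∂F/∂x)/(∂F/∂y) = -(2x + 7y)/(7x + 3y^2) = (-2x - 7y)/(7x + 3y^2)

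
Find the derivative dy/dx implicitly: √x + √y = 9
Differentiate the relation implicitly: treat y = y(x) and apply the chain rule, so every y-derivative picks up a y' = dy/dx factor.

With everything moved to the left-hand side, differentiate term by term:
  d/dx[√(x)] = 1/(2√(x))
  d/dx[√(y)] = y'/(2√(y))
  d/dx[-9] = 0

Separating the contributions that come from x directly and those that come through y:
  without y':      1/(2√(x))
  multiplying y':  1/(2√(y))

so (1/(2√(x))) + (1/(2√(y)))·y' = 0, and therefore
  dy/dx = -(1/(2√(x)))/(1/(2√(y))) = -√(y)/√(x)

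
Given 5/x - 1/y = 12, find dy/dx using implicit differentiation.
Differentiate the relation implicitly: treat y = y(x) and apply the chain rule, so every y-derivative picks up a y' = dy/dx factor.

With everything moved to the left-hand side, differentiate term by term:
  d/dx[-1/y] = y'/y^2
  d/dx[5/x] = -5/x^2
  d/dx[-12] = 0

Separating the contributions that come from x directly and those that come through y:
  without y':      -5/x^2
  multiplying y':  y^(-2)

so (-5/x^2) + (y^(-2))·y' = 0, and therefore
  dy/dx = -(-5/x^2)/(y^(-2)) = 5y^2/x^2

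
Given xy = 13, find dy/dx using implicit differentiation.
Differentiate the relation implicitly: treat y = y(x) and apply the chain rule, so every y-derivative picks up a y' = dy/dx factor.

With everything moved to the left-hand side, differentiate term by term:
  d/dx[xy] = x·y' + y
  d/dx[-13] = 0

Separating the contributions that come from x directly and those that come through y:
  without y':      y
  multiplying y':  x

so (y) + (x)·y' = 0, and therefore
  dy/dx = -(y)/(x) = -y/x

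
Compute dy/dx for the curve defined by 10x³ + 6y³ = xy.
Take d/dx of both sides. Since y is implicitly a function of x, the chain rule attaches a y' = dy/dx factor whenever we differentiate through y.

Set F(x, y) = (left side) − (right side), so the curve is F = 0. Differentiating each term of F:
  d/dx[10x^3] = 30x^2
  d/dx[-xy] = -x·y' - y
  d/dx[6y^3] = 18y^2·y'

Collecting, the y'-free part is the partial derivative in x and the y' coefficient is the partial derivative in y:
  ∂F/∂x = 30x^2 - y
  ∂F/∂y = -x + 18y^2

so d/dx[F(x, y(x))] = ∂F/∂x + (∂F/∂y)·y' = 0. Rearranging,
  dy/dx = -(∂F/∂x)/(∂F/∂y) = -(30x^2 - y)/(-x + 18y^2) = (30x^2 - y)/(x - 18y^2)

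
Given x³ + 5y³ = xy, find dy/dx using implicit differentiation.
Differentiate the relation implicitly: treat y = y(x) and apply the chain rule, so every y-derivative picks up a y' = dy/dx factor.

With everything moved to the left-hand side, differentiate term by term:
  d/dx[x^3] = 3x^2
  d/dx[-xy] = -x·y' - y
  d/dx[5y^3] = 15y^2·y'

Separating the contributions that come from x directly and those that come through y:
  without y':      3x^2 - y
  multiplying y':  -x + 15y^2

so (3x^2 - y) + (-x + 15y^2)·y' = 0, and therefore
  dy/dx = -(3x^2 - y)/(-x + 15y^2) = (3x^2 - y)/(x - 15y^2)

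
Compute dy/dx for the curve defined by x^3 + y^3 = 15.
Differentiate both sides with respect to x, treating y as y(x). By the chain rule, any term containing y contributes a factor of y' = dy/dx when we differentiate it.

Move every term to one side and write the relation as F(x, y) = 0. Term by term,
  d/dx[x^3] = 3x^2
  d/dx[y^3] = 3y^2·y'
  d/dx[-15] = 0

The pieces without y' make up ∂F/∂x and the coefficient of y' is ∂F/∂y:
  ∂F/∂x = 3x^2,
  ∂F/∂y = 3y^2.

Since d/dx[F] = ∂F/∂x + (∂F/∂y)·y' = 0, solve for y':
  (∂F/∂y)·y' = -∂F/∂x
  dy/dx = -(∂F/∂x)/(∂F/∂y) = -(3x^2)/(3y^2) = -x^2/y^2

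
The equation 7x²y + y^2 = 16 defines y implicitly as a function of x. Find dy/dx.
Take d/dx of both sides. Since y is implicitly a function of x, the chain rule attaches a y' = dy/dx factor whenever we differentiate through y.

Set F(x, y) = (left side) − (right side), so the curve is F = 0. Differentiating each term of F:
  d/dx[7x^2y] = 7x^2·y' + 14xy
  d/dx[y^2] = 2y·y'
  d/dx[-16] = 0

Collecting, the y'-free part is the partial derivative in x and the y' coefficient is the partial derivative in y:
  ∂F/∂x = 14xy
  ∂F/∂y = 7x^2 + 2y

so d/dx[F(x, y(x))] = ∂F/∂x + (∂F/∂y)·y' = 0. Rearranging,
  dy/dx = -(∂F/∂x)/(∂F/∂y) = -(14xy)/(7x^2 + 2y) = -14xy/(7x^2 + 2y)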